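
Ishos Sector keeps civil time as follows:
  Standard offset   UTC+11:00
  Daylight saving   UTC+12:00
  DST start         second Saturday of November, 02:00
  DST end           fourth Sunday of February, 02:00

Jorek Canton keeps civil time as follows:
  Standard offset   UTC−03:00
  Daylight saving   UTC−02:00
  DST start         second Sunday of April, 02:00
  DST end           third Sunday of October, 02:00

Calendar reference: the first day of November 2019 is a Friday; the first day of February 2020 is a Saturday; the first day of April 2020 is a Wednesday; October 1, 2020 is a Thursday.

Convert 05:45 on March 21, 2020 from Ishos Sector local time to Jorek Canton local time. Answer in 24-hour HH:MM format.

1 November 2019 is a Friday, so the first Saturday is November 2 and the second is November 9.
1 February 2020 is a Saturday, so the first Sunday is February 2 and the fourth is February 23.
March 21, 2020 is outside the daylight-saving period (9 November 2019 – 23 February 2020), so Ishos Sector is on standard time, UTC+11:00.
05:45 Ishos Sector − 11h = 18:45 UTC (rolling into the previous day, 20 March 2020).
1 April 2020 is a Wednesday, so the first Sunday is April 5 and the second is April 12.
1 October 2020 is a Thursday, so the first Sunday is October 4 and the third is October 18.
At the standard offset (UTC−03:00), 18:45 UTC − 3h = 15:45 Jorek Canton standard time.
The standard-time date in Jorek Canton, March 20, 2020, is outside the daylight-saving period (12 April – 18 October), so Jorek Canton is on standard time, UTC−03:00.
18:45 UTC − 3h = 15:45 Jorek Canton.

15:45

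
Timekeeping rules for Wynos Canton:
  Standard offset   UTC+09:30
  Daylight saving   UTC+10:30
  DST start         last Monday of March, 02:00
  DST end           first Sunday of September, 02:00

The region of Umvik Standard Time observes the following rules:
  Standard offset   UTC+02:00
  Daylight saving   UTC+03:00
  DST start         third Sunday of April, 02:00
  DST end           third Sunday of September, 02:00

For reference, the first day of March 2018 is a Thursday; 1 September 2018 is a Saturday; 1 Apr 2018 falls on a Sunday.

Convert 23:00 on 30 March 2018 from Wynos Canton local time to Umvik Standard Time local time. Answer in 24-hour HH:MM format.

14:30

1 March 2018 is a Thursday, so Mondays fall on 5, 12, 19, 26; the last is March 26.
1 September 2018 is a Saturday, so the first Sunday is September 2.
30 March 2018 lies within the daylight-saving period (26 March – 2 September), so Wynos Canton is on daylight time, UTC+10:30.
23:00 Wynos Canton − 10h30m = 12:30 UTC.
1 April 2018 is a Sunday, so the first Sunday is April 1 and the third is April 15.
1 September 2018 is a Saturday, so the first Sunday is September 2 and the third is September 16.
At the standard offset (UTC+02:00), 12:30 UTC + 2h = 14:30 Umvik Standard Time standard time.
Daylight saving runs 15 April – 16 September; the standard-time date in Umvik Standard Time, 30 March 2018, is outside that window, so Umvik Standard Time is on standard time at UTC+02:00.
12:30 UTC + 2h = 14:30 Umvik Standard Time.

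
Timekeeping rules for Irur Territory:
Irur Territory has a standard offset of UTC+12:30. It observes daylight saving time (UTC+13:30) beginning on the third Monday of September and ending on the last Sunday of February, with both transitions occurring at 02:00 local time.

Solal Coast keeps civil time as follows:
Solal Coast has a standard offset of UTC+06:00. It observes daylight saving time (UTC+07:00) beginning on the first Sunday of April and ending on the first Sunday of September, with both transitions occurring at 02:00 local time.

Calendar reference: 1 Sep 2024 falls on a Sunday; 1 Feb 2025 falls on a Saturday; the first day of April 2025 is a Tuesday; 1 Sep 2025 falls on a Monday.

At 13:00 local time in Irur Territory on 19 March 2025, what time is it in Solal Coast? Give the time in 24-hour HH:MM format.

1 September 2024 is a Sunday, so the first Monday is September 2 and the third is September 16.
1 February 2025 is a Saturday, so Sundays fall on 2, 9, 16, 23; the last is February 23.
19 March 2025 does not fall between 16 September 2024 and 23 February 2025, so daylight saving is not in effect and Irur Territory is at UTC+12:30.
13:00 Irur Territory − 12h30m = 00:30 UTC.
1 April 2025 is a Tuesday, so the first Sunday is April 6.
1 September 2025 is a Monday, so the first Sunday is September 7.
At the standard offset (UTC+06:00), 00:30 UTC + 6h = 06:30 Solal Coast standard time.
The standard-time date in Solal Coast, 19 March 2025, does not fall between 6 April and 7 September, so daylight saving is not in effect and Solal Coast is at UTC+06:00.
00:30 UTC + 6h = 06:30 Solal Coast.

06:30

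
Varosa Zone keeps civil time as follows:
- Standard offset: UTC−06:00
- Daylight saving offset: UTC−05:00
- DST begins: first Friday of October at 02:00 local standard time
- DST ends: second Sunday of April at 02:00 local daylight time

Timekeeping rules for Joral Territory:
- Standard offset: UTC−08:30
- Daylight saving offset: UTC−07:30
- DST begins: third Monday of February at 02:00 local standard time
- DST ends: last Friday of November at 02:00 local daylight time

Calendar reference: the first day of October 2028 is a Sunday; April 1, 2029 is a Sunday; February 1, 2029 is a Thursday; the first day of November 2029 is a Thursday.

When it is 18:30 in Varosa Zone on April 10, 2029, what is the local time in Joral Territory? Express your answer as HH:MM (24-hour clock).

1 October 2028 is a Sunday, so the first Friday is October 6.
1 April 2029 is a Sunday, so the first Sunday is April 1 and the second is April 8.
Daylight saving runs 6 October 2028 – 8 April 2029; April 10, 2029 is outside that window, so Varosa Zone is on standard time at UTC−06:00.
18:30 Varosa Zone + 6h = 00:30 UTC (rolling into the next day, 11 April 2029).
1 February 2029 is a Thursday, so the first Monday is February 5 and the third is February 19.
1 November 2029 is a Thursday, so Fridays fall on 2, 9, 16, 23, 30; the last is November 30.
At the standard offset (UTC−08:30), 00:30 UTC − 8h30m = 16:00 Joral Territory standard time (rolling into the previous day, 10 April 2029).
The standard-time date in Joral Territory, April 10, 2029, falls between 19 February and 30 November, so daylight saving is in effect and Joral Territory is at UTC−07:30.
00:30 UTC − 7h30m = 17:00 Joral Territory (rolling into the previous day, 10 April 2029).

17:00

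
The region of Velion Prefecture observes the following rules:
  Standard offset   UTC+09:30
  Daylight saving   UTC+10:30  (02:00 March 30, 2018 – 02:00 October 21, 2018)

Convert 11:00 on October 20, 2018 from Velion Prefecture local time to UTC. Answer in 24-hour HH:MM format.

00:30

October 20, 2018 lies within the daylight-saving period (30 March – 21 October), so Velion Prefecture is on daylight time, UTC+10:30.
11:00 local − 10h30m = 00:30 UTC.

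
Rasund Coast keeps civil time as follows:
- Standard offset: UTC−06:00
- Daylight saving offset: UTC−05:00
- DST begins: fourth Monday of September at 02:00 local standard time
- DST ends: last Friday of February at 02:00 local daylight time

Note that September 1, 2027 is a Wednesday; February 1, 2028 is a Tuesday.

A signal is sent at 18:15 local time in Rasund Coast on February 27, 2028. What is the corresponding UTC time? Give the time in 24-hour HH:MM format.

1 September 2027 is a Wednesday, so the first Monday is September 6 and the fourth is September 27.
1 February 2028 is a Tuesday, so Fridays fall on 4, 11, 18, 25; the last is February 25.
February 27, 2028 is outside the daylight-saving period (27 September 2027 – 25 February 2028), so Rasund Coast is on standard time, UTC−06:00.
18:15 local + 6h = 00:15 UTC (rolling into the next day, 28 February 2028).

00:15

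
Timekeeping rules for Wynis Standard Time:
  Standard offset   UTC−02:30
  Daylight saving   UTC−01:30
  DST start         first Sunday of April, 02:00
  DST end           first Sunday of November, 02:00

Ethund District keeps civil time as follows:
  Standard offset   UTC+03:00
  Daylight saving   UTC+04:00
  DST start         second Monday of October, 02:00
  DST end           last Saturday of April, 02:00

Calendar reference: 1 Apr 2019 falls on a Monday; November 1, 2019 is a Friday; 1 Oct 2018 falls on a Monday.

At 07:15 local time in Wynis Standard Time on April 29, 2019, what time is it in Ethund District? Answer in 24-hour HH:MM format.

11:45

1 April 2019 is a Monday, so the first Sunday is April 7.
1 November 2019 is a Friday, so the first Sunday is November 3.
April 29, 2019 falls between 7 April and 3 November, so daylight saving is in effect and Wynis Standard Time is at UTC−01:30.
07:15 Wynis Standard Time + 1h30m = 08:45 UTC.
1 October 2018 is a Monday, so the first Monday is October 1 and the second is October 8.
1 April 2019 is a Monday, so Saturdays fall on 6, 13, 20, 27; the last is April 27.
At the standard offset (UTC+03:00), 08:45 UTC + 3h = 11:45 Ethund District standard time.
The standard-time date in Ethund District, April 29, 2019, does not fall between 8 October 2018 and 27 April 2019, so daylight saving is not in effect and Ethund District is at UTC+03:00.
08:45 UTC + 3h = 11:45 Ethund District.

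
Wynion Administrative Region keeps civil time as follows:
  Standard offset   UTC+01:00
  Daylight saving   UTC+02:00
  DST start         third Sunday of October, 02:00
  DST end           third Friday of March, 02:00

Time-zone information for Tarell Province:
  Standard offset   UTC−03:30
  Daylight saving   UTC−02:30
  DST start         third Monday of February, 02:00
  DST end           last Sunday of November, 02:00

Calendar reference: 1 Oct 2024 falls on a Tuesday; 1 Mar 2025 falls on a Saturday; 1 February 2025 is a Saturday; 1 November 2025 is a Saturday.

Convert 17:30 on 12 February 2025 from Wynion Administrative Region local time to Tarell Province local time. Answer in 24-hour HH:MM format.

1 October 2024 is a Tuesday, so the first Sunday is October 6 and the third is October 20.
1 March 2025 is a Saturday, so the first Friday is March 7 and the third is March 21.
12 February 2025 lies within the daylight-saving period (20 October 2024 – 21 March 2025), so Wynion Administrative Region is on daylight time, UTC+02:00.
17:30 Wynion Administrative Region − 2h = 15:30 UTC.
1 February 2025 is a Saturday, so the first Monday is February 3 and the third is February 17.
1 November 2025 is a Saturday, so Sundays fall on 2, 9, 16, 23, 30; the last is November 30.
At the standard offset (UTC−03:30), 15:30 UTC − 3h30m = 12:00 Tarell Province standard time.
The standard-time date in Tarell Province, 12 February 2025, is outside the daylight-saving period (17 February – 30 November), so Tarell Province is on standard time, UTC−03:30.
15:30 UTC − 3h30m = 12:00 Tarell Province.

12:00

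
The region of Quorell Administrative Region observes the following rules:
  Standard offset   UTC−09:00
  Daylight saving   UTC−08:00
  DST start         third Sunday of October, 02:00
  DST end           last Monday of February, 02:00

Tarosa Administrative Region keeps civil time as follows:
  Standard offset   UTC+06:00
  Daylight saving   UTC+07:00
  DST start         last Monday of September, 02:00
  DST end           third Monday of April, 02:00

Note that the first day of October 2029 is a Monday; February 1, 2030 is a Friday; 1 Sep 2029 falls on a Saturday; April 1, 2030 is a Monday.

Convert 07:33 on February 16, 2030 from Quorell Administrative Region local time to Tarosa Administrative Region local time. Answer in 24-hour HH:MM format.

1 October 2029 is a Monday, so the first Sunday is October 7 and the third is October 21.
1 February 2030 is a Friday, so Mondays fall on 4, 11, 18, 25; the last is February 25.
February 16, 2030 falls between 21 October 2029 and 25 February 2030, so daylight saving is in effect and Quorell Administrative Region is at UTC−08:00.
07:33 Quorell Administrative Region + 8h = 15:33 UTC.
1 September 2029 is a Saturday, so Mondays fall on 3, 10, 17, 24; the last is September 24.
1 April 2030 is a Monday, so the first Monday is April 1 and the third is April 15.
At the standard offset (UTC+06:00), 15:33 UTC + 6h = 21:33 Tarosa Administrative Region standard time.
The standard-time date in Tarosa Administrative Region, February 16, 2030, lies within the daylight-saving period (24 September 2029 – 15 April 2030), so Tarosa Administrative Region is on daylight time, UTC+07:00.
15:33 UTC + 7h = 22:33 Tarosa Administrative Region.

22:33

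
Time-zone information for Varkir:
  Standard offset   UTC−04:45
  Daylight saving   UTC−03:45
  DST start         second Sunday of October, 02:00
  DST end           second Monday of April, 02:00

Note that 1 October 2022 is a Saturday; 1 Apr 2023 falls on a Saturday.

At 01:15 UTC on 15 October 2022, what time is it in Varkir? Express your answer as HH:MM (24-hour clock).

21:30

1 October 2022 is a Saturday, so the first Sunday is October 2 and the second is October 9.
1 April 2023 is a Saturday, so the first Monday is April 3 and the second is April 10.
At the standard offset (UTC−04:45), 01:15 UTC − 4h45m = 20:30 Varkir standard time (rolling into the previous day, 14 October 2022).
The standard-time date in Varkir, 14 October 2022, lies within the daylight-saving period (9 October 2022 – 10 April 2023), so Varkir is on daylight time, UTC−03:45.
01:15 UTC − 3h45m = 21:30 local (rolling into the previous day, 14 October 2022).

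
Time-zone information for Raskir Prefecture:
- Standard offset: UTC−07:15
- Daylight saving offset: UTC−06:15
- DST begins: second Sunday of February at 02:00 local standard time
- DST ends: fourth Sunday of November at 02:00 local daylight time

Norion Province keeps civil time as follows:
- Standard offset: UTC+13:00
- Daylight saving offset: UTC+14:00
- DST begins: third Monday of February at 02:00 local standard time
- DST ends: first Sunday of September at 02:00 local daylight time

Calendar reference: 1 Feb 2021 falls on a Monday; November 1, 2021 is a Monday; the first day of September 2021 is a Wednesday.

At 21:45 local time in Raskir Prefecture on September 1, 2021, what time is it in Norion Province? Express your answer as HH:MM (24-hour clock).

18:00

1 February 2021 is a Monday, so the first Sunday is February 7 and the second is February 14.
1 November 2021 is a Monday, so the first Sunday is November 7 and the fourth is November 28.
Daylight saving runs 14 February – 28 November; September 1, 2021 is inside that window, so Raskir Prefecture is at UTC−06:15.
21:45 Raskir Prefecture + 6h15m = 04:00 UTC (rolling into the next day, 2 September 2021).
1 February 2021 is a Monday, so the first Monday is February 1 and the third is February 15.
1 September 2021 is a Wednesday, so the first Sunday is September 5.
At the standard offset (UTC+13:00), 04:00 UTC + 13h = 17:00 Norion Province standard time.
The standard-time date in Norion Province, September 2, 2021, lies within the daylight-saving period (15 February – 5 September), so Norion Province is on daylight time, UTC+14:00.
04:00 UTC + 14h = 18:00 Norion Province.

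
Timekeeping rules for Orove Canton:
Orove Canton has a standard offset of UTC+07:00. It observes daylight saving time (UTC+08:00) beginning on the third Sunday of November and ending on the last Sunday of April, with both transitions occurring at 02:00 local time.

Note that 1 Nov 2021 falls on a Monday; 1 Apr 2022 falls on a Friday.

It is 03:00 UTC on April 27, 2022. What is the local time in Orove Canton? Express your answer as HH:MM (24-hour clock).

10:00

1 November 2021 is a Monday, so the first Sunday is November 7 and the third is November 21.
1 April 2022 is a Friday, so Sundays fall on 3, 10, 17, 24; the last is April 24.
At the standard offset (UTC+07:00), 03:00 UTC + 7h = 10:00 Orove Canton standard time.
The standard-time date in Orove Canton, April 27, 2022, is outside the daylight-saving period (21 November 2021 – 24 April 2022), so Orove Canton is on standard time, UTC+07:00.
03:00 UTC + 7h = 10:00 local.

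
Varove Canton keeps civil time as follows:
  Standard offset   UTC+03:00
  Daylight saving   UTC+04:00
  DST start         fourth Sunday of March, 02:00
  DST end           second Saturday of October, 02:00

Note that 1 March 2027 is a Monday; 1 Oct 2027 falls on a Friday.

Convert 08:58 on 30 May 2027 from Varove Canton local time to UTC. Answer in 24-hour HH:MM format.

1 March 2027 is a Monday, so the first Sunday is March 7 and the fourth is March 28.
1 October 2027 is a Friday, so the first Saturday is October 2 and the second is October 9.
30 May 2027 falls between 28 March and 9 October, so daylight saving is in effect and Varove Canton is at UTC+04:00.
08:58 local − 4h = 04:58 UTC.

04:58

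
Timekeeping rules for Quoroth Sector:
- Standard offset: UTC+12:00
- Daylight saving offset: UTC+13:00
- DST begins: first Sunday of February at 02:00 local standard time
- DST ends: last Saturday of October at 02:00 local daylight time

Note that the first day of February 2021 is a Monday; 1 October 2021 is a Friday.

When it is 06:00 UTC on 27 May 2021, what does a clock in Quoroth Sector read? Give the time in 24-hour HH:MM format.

19:00

1 February 2021 is a Monday, so the first Sunday is February 7.
1 October 2021 is a Friday, so Saturdays fall on 2, 9, 16, 23, 30; the last is October 30.
At the standard offset (UTC+12:00), 06:00 UTC + 12h = 18:00 Quoroth Sector standard time.
Daylight saving runs 7 February – 30 October; the standard-time date in Quoroth Sector, 27 May 2021, is inside that window, so Quoroth Sector is at UTC+13:00.
06:00 UTC + 13h = 19:00 local.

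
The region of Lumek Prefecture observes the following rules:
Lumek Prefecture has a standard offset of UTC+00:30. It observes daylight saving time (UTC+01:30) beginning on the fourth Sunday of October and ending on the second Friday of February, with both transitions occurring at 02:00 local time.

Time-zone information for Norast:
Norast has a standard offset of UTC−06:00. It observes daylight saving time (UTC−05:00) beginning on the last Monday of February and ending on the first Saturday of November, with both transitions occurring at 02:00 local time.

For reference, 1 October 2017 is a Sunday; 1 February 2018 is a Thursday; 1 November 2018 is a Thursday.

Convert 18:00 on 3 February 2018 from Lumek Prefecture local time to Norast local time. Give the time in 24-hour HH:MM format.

10:30

1 October 2017 is a Sunday, so the first Sunday is October 1 and the fourth is October 22.
1 February 2018 is a Thursday, so the first Friday is February 2 and the second is February 9.
3 February 2018 falls between 22 October 2017 and 9 February 2018, so daylight saving is in effect and Lumek Prefecture is at UTC+01:30.
18:00 Lumek Prefecture − 1h30m = 16:30 UTC.
1 February 2018 is a Thursday, so Mondays fall on 5, 12, 19, 26; the last is February 26.
1 November 2018 is a Thursday, so the first Saturday is November 3.
At the standard offset (UTC−06:00), 16:30 UTC − 6h = 10:30 Norast standard time.
The standard-time date in Norast, 3 February 2018, does not fall between 26 February and 3 November, so daylight saving is not in effect and Norast is at UTC−06:00.
16:30 UTC − 6h = 10:30 Norast.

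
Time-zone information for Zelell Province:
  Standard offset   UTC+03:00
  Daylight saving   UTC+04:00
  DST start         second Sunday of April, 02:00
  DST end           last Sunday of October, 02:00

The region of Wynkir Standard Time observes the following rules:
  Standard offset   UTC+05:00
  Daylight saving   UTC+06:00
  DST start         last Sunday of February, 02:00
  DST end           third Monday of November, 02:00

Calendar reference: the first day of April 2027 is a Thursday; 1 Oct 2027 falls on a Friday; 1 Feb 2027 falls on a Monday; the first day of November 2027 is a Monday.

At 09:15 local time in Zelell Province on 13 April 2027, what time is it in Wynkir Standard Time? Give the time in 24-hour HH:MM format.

1 April 2027 is a Thursday, so the first Sunday is April 4 and the second is April 11.
1 October 2027 is a Friday, so Sundays fall on 3, 10, 17, 24, 31; the last is October 31.
Daylight saving runs 11 April – 31 October; 13 April 2027 is inside that window, so Zelell Province is at UTC+04:00.
09:15 Zelell Province − 4h = 05:15 UTC.
1 February 2027 is a Monday, so Sundays fall on 7, 14, 21, 28; the last is February 28.
1 November 2027 is a Monday, so the first Monday is November 1 and the third is November 15.
At the standard offset (UTC+05:00), 05:15 UTC + 5h = 10:15 Wynkir Standard Time standard time.
The standard-time date in Wynkir Standard Time, 13 April 2027, falls between 28 February and 15 November, so daylight saving is in effect and Wynkir Standard Time is at UTC+06:00.
05:15 UTC + 6h = 11:15 Wynkir Standard Time.

11:15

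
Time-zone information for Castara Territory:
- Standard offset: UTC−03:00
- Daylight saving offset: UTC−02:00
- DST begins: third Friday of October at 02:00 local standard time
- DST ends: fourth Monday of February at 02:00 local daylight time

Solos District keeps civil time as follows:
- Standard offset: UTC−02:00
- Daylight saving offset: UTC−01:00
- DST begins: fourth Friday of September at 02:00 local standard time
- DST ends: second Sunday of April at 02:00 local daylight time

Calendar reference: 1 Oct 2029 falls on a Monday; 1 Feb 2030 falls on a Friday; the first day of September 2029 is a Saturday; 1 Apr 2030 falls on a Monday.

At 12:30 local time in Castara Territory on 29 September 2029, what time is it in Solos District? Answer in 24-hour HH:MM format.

1 October 2029 is a Monday, so the first Friday is October 5 and the third is October 19.
1 February 2030 is a Friday, so the first Monday is February 4 and the fourth is February 25.
29 September 2029 does not fall between 19 October 2029 and 25 February 2030, so daylight saving is not in effect and Castara Territory is at UTC−03:00.
12:30 Castara Territory + 3h = 15:30 UTC.
1 September 2029 is a Saturday, so the first Friday is September 7 and the fourth is September 28.
1 April 2030 is a Monday, so the first Sunday is April 7 and the second is April 14.
At the standard offset (UTC−02:00), 15:30 UTC − 2h = 13:30 Solos District standard time.
Daylight saving runs 28 September 2029 – 14 April 2030; the standard-time date in Solos District, 29 September 2029, is inside that window, so Solos District is at UTC−01:00.
15:30 UTC − 1h = 14:30 Solos District.

14:30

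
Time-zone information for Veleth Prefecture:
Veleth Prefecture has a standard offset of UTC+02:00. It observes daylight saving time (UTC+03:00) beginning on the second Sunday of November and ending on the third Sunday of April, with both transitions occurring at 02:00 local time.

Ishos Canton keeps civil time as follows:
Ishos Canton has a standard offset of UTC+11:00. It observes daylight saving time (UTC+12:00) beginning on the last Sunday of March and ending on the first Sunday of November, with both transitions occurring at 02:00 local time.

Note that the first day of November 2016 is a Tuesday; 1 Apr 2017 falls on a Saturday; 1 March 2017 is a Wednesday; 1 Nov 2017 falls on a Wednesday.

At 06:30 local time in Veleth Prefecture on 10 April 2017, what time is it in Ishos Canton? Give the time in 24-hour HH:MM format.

1 November 2016 is a Tuesday, so the first Sunday is November 6 and the second is November 13.
1 April 2017 is a Saturday, so the first Sunday is April 2 and the third is April 16.
10 April 2017 lies within the daylight-saving period (13 November 2016 – 16 April 2017), so Veleth Prefecture is on daylight time, UTC+03:00.
06:30 Veleth Prefecture − 3h = 03:30 UTC.
1 March 2017 is a Wednesday, so Sundays fall on 5, 12, 19, 26; the last is March 26.
1 November 2017 is a Wednesday, so the first Sunday is November 5.
At the standard offset (UTC+11:00), 03:30 UTC + 11h = 14:30 Ishos Canton standard time.
Daylight saving runs 26 March – 5 November; the standard-time date in Ishos Canton, 10 April 2017, is inside that window, so Ishos Canton is at UTC+12:00.
03:30 UTC + 12h = 15:30 Ishos Canton.

15:30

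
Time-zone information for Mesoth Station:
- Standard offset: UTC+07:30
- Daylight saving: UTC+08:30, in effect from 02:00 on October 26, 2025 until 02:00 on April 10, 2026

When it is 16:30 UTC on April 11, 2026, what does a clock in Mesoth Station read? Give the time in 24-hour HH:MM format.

At the standard offset (UTC+07:30), 16:30 UTC + 7h30m = 00:00 Mesoth Station standard time (rolling into the next day, 12 April 2026).
Daylight saving runs 26 October 2025 – 10 April 2026; the standard-time date in Mesoth Station, April 12, 2026, is outside that window, so Mesoth Station is on standard time at UTC+07:30.
16:30 UTC + 7h30m = 00:00 local (rolling into the next day, 12 April 2026).

00:00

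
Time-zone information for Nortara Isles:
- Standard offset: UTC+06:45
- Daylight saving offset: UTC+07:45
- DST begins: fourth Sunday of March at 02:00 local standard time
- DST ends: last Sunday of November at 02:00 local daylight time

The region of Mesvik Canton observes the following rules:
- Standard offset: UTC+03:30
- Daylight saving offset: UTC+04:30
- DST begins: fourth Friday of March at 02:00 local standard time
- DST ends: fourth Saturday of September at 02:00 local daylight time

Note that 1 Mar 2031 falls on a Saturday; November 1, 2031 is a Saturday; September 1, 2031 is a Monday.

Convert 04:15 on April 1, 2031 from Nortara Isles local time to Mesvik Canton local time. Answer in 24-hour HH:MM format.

01:00

1 March 2031 is a Saturday, so the first Sunday is March 2 and the fourth is March 23.
1 November 2031 is a Saturday, so Sundays fall on 2, 9, 16, 23, 30; the last is November 30.
April 1, 2031 lies within the daylight-saving period (23 March – 30 November), so Nortara Isles is on daylight time, UTC+07:45.
04:15 Nortara Isles − 7h45m = 20:30 UTC (rolling into the previous day, 31 March 2031).
1 March 2031 is a Saturday, so the first Friday is March 7 and the fourth is March 28.
1 September 2031 is a Monday, so the first Saturday is September 6 and the fourth is September 27.
At the standard offset (UTC+03:30), 20:30 UTC + 3h30m = 00:00 Mesvik Canton standard time (rolling into the next day, 1 April 2031).
The standard-time date in Mesvik Canton, April 1, 2031, lies within the daylight-saving period (28 March – 27 September), so Mesvik Canton is on daylight time, UTC+04:30.
20:30 UTC + 4h30m = 01:00 Mesvik Canton (rolling into the next day, 1 April 2031).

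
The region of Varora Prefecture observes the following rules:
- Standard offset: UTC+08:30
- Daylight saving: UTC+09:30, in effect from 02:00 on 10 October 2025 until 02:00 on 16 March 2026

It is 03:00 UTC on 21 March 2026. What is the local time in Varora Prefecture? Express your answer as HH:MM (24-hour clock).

At the standard offset (UTC+08:30), 03:00 UTC + 8h30m = 11:30 Varora Prefecture standard time.
Daylight saving runs 10 October 2025 – 16 March 2026; the standard-time date in Varora Prefecture, 21 March 2026, is outside that window, so Varora Prefecture is on standard time at UTC+08:30.
03:00 UTC + 8h30m = 11:30 local.

11:30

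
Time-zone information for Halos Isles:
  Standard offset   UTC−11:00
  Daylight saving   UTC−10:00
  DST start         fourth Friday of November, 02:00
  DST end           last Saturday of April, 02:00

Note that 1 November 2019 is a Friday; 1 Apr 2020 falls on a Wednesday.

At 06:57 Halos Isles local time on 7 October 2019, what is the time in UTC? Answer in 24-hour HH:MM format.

17:57

1 November 2019 is a Friday, so the first Friday is November 1 and the fourth is November 22.
1 April 2020 is a Wednesday, so Saturdays fall on 4, 11, 18, 25; the last is April 25.
7 October 2019 is outside the daylight-saving period (22 November 2019 – 25 April 2020), so Halos Isles is on standard time, UTC−11:00.
06:57 local + 11h = 17:57 UTC.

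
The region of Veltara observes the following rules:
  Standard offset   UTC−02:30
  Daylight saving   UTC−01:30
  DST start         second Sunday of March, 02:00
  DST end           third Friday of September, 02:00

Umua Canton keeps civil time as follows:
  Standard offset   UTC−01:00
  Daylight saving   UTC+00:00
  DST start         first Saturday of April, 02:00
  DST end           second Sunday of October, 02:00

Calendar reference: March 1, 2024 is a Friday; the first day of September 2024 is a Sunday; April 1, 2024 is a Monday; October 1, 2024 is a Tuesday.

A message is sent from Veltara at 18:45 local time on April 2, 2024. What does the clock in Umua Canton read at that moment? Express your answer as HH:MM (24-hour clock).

19:15

1 March 2024 is a Friday, so the first Sunday is March 3 and the second is March 10.
1 September 2024 is a Sunday, so the first Friday is September 6 and the third is September 20.
April 2, 2024 lies within the daylight-saving period (10 March – 20 September), so Veltara is on daylight time, UTC−01:30.
18:45 Veltara + 1h30m = 20:15 UTC.
1 April 2024 is a Monday, so the first Saturday is April 6.
1 October 2024 is a Tuesday, so the first Sunday is October 6 and the second is October 13.
At the standard offset (UTC−01:00), 20:15 UTC − 1h = 19:15 Umua Canton standard time.
The standard-time date in Umua Canton, April 2, 2024, is outside the daylight-saving period (6 April – 13 October), so Umua Canton is on standard time, UTC−01:00.
20:15 UTC − 1h = 19:15 Umua Canton.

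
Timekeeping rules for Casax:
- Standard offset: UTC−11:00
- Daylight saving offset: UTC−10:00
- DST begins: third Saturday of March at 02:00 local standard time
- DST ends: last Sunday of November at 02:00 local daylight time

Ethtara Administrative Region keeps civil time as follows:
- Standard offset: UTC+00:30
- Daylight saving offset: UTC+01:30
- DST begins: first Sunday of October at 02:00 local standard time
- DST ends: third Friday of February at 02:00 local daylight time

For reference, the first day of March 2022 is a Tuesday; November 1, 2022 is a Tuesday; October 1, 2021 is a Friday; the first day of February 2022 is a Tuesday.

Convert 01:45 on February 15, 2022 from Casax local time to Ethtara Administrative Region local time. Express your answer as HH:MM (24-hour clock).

1 March 2022 is a Tuesday, so the first Saturday is March 5 and the third is March 19.
1 November 2022 is a Tuesday, so Sundays fall on 6, 13, 20, 27; the last is November 27.
Daylight saving runs 19 March – 27 November; February 15, 2022 is outside that window, so Casax is on standard time at UTC−11:00.
01:45 Casax + 11h = 12:45 UTC.
1 October 2021 is a Friday, so the first Sunday is October 3.
1 February 2022 is a Tuesday, so the first Friday is February 4 and the third is February 18.
At the standard offset (UTC+00:30), 12:45 UTC + 0h30m = 13:15 Ethtara Administrative Region standard time.
The standard-time date in Ethtara Administrative Region, February 15, 2022, lies within the daylight-saving period (3 October 2021 – 18 February 2022), so Ethtara Administrative Region is on daylight time, UTC+01:30.
12:45 UTC + 1h30m = 14:15 Ethtara Administrative Region.

14:15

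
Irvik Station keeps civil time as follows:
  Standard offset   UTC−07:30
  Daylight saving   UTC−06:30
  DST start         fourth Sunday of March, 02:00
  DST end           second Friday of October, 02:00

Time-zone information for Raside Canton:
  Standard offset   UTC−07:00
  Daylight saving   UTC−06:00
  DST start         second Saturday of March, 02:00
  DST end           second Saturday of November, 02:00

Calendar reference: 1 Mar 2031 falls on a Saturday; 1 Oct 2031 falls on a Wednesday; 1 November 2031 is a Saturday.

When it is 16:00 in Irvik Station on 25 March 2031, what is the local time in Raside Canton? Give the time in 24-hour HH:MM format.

1 March 2031 is a Saturday, so the first Sunday is March 2 and the fourth is March 23.
1 October 2031 is a Wednesday, so the first Friday is October 3 and the second is October 10.
25 March 2031 falls between 23 March and 10 October, so daylight saving is in effect and Irvik Station is at UTC−06:30.
16:00 Irvik Station + 6h30m = 22:30 UTC.
1 March 2031 is a Saturday, so the first Saturday is March 1 and the second is March 8.
1 November 2031 is a Saturday, so the first Saturday is November 1 and the second is November 8.
At the standard offset (UTC−07:00), 22:30 UTC − 7h = 15:30 Raside Canton standard time.
Daylight saving runs 8 March – 8 November; the standard-time date in Raside Canton, 25 March 2031, is inside that window, so Raside Canton is at UTC−06:00.
22:30 UTC − 6h = 16:30 Raside Canton.

16:30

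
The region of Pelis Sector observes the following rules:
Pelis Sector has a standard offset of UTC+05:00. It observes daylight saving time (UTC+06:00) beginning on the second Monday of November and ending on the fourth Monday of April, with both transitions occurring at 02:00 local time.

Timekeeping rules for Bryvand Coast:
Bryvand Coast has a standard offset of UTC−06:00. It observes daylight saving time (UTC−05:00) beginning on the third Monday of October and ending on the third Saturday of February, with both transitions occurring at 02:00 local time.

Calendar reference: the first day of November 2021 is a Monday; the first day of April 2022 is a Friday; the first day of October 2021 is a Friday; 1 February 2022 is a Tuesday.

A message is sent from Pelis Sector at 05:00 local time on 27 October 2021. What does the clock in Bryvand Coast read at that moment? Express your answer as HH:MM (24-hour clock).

19:00

1 November 2021 is a Monday, so the first Monday is November 1 and the second is November 8.
1 April 2022 is a Friday, so the first Monday is April 4 and the fourth is April 25.
27 October 2021 does not fall between 8 November 2021 and 25 April 2022, so daylight saving is not in effect and Pelis Sector is at UTC+05:00.
05:00 Pelis Sector − 5h = 00:00 UTC.
1 October 2021 is a Friday, so the first Monday is October 4 and the third is October 18.
1 February 2022 is a Tuesday, so the first Saturday is February 5 and the third is February 19.
At the standard offset (UTC−06:00), 00:00 UTC − 6h = 18:00 Bryvand Coast standard time (rolling into the previous day, 26 October 2021).
Daylight saving runs 18 October 2021 – 19 February 2022; the standard-time date in Bryvand Coast, 26 October 2021, is inside that window, so Bryvand Coast is at UTC−05:00.
00:00 UTC − 5h = 19:00 Bryvand Coast (rolling into the previous day, 26 October 2021).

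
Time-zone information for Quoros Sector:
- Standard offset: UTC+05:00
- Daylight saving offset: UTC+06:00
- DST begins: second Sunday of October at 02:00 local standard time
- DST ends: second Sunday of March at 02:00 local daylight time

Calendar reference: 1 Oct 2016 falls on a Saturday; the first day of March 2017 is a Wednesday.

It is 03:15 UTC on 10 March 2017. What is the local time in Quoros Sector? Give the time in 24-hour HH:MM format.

09:15

1 October 2016 is a Saturday, so the first Sunday is October 2 and the second is October 9.
1 March 2017 is a Wednesday, so the first Sunday is March 5 and the second is March 12.
At the standard offset (UTC+05:00), 03:15 UTC + 5h = 08:15 Quoros Sector standard time.
The standard-time date in Quoros Sector, 10 March 2017, falls between 9 October 2016 and 12 March 2017, so daylight saving is in effect and Quoros Sector is at UTC+06:00.
03:15 UTC + 6h = 09:15 local.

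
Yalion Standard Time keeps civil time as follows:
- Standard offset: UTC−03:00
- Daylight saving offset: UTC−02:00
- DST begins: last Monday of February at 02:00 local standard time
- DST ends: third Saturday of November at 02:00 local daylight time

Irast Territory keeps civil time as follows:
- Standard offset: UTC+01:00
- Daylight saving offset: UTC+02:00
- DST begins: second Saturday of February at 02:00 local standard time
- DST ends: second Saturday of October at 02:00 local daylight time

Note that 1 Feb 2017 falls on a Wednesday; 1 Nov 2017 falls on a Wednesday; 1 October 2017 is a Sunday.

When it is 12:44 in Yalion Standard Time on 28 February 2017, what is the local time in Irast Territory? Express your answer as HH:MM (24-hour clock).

1 February 2017 is a Wednesday, so Mondays fall on 6, 13, 20, 27; the last is February 27.
1 November 2017 is a Wednesday, so the first Saturday is November 4 and the third is November 18.
28 February 2017 lies within the daylight-saving period (27 February – 18 November), so Yalion Standard Time is on daylight time, UTC−02:00.
12:44 Yalion Standard Time + 2h = 14:44 UTC.
1 February 2017 is a Wednesday, so the first Saturday is February 4 and the second is February 11.
1 October 2017 is a Sunday, so the first Saturday is October 7 and the second is October 14.
At the standard offset (UTC+01:00), 14:44 UTC + 1h = 15:44 Irast Territory standard time.
The standard-time date in Irast Territory, 28 February 2017, lies within the daylight-saving period (11 February – 14 October), so Irast Territory is on daylight time, UTC+02:00.
14:44 UTC + 2h = 16:44 Irast Territory.

16:44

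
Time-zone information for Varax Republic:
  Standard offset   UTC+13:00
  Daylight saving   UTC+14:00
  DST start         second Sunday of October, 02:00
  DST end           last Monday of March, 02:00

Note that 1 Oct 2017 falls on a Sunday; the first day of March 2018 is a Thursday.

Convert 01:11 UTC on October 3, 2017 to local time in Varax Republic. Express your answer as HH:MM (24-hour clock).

14:11

1 October 2017 is a Sunday, so the first Sunday is October 1 and the second is October 8.
1 March 2018 is a Thursday, so Mondays fall on 5, 12, 19, 26; the last is March 26.
At the standard offset (UTC+13:00), 01:11 UTC + 13h = 14:11 Varax Republic standard time.
The standard-time date in Varax Republic, October 3, 2017, does not fall between 8 October 2017 and 26 March 2018, so daylight saving is not in effect and Varax Republic is at UTC+13:00.
01:11 UTC + 13h = 14:11 local.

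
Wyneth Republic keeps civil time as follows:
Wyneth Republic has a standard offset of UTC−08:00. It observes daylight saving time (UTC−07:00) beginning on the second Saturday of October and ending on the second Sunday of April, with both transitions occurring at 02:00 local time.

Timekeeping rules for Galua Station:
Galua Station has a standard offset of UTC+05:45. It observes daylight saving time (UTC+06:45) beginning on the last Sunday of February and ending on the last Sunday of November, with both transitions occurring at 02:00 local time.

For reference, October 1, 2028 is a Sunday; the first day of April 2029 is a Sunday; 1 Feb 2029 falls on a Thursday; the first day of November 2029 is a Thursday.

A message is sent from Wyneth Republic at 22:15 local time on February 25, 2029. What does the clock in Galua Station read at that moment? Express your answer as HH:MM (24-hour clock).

1 October 2028 is a Sunday, so the first Saturday is October 7 and the second is October 14.
1 April 2029 is a Sunday, so the first Sunday is April 1 and the second is April 8.
Daylight saving runs 14 October 2028 – 8 April 2029; February 25, 2029 is inside that window, so Wyneth Republic is at UTC−07:00.
22:15 Wyneth Republic + 7h = 05:15 UTC (rolling into the next day, 26 February 2029).
1 February 2029 is a Thursday, so Sundays fall on 4, 11, 18, 25; the last is February 25.
1 November 2029 is a Thursday, so Sundays fall on 4, 11, 18, 25; the last is November 25.
At the standard offset (UTC+05:45), 05:15 UTC + 5h45m = 11:00 Galua Station standard time.
Daylight saving runs 25 February – 25 November; the standard-time date in Galua Station, February 26, 2029, is inside that window, so Galua Station is at UTC+06:45.
05:15 UTC + 6h45m = 12:00 Galua Station.

12:00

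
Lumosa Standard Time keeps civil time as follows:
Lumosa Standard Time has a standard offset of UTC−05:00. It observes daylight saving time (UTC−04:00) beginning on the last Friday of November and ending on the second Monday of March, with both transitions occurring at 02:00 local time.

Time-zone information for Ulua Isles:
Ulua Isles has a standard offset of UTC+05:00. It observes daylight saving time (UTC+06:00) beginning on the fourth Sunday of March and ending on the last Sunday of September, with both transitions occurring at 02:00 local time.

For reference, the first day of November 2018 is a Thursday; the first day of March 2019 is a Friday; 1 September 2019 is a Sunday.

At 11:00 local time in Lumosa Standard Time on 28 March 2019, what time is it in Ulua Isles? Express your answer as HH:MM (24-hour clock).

1 November 2018 is a Thursday, so Fridays fall on 2, 9, 16, 23, 30; the last is November 30.
1 March 2019 is a Friday, so the first Monday is March 4 and the second is March 11.
Daylight saving runs 30 November 2018 – 11 March 2019; 28 March 2019 is outside that window, so Lumosa Standard Time is on standard time at UTC−05:00.
11:00 Lumosa Standard Time + 5h = 16:00 UTC.
1 March 2019 is a Friday, so the first Sunday is March 3 and the fourth is March 24.
1 September 2019 is a Sunday, so Sundays fall on 1, 8, 15, 22, 29; the last is September 29.
At the standard offset (UTC+05:00), 16:00 UTC + 5h = 21:00 Ulua Isles standard time.
The standard-time date in Ulua Isles, 28 March 2019, lies within the daylight-saving period (24 March – 29 September), so Ulua Isles is on daylight time, UTC+06:00.
16:00 UTC + 6h = 22:00 Ulua Isles.

22:00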